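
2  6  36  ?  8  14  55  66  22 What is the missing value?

The slot pattern repeats as AABB (period 4), so there are 2 interleaved tracks.
Track A: 2, 6, 8, 14, 22 (a Fibonacci-like recurrence a_n = a_{n-1} + a_{n-2}).
Track B: 36, ?, 55, 66 (triangular numbers n(n+1)/2 for n = 8, 9, …).
So the missing entry in track B is 45.

45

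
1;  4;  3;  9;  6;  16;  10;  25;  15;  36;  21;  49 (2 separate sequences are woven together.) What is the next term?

28

Positions 1, 3, 5, … form one subsequence and positions 2, 4, 6, … form another.
Track A = 1, 3, 6, 10, 15, 21: triangular numbers n(n+1)/2 for n = 1, 2, ….
Track B = 4, 9, 16, 25, 36, 49: perfect squares starting at 2².
Term 13 comes from track A (its 7th entry): 28.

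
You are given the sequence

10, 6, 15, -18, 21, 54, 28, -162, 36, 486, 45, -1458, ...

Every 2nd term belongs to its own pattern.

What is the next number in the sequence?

55

Positions 1, 3, 5, … form one subsequence and positions 2, 4, 6, … form another.
Subsequence A = 10, 15, 21, 28, 36, 45: triangular numbers starting at T_4.
Subsequence B = 6, -18, 54, -162, 486, -1458: a geometric progression (common ratio -3).
Position 13 → subsequence A, term 7 = 55.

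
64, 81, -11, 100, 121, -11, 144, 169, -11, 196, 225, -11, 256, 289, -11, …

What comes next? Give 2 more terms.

324, 361

Reading positions in blocks of 3 reveals the pattern AAB — 2 tracks woven together.
Subsequence A: 64, 81, 100, 121, 144, 169, 196, 225, 256, 289 (consecutive squares n² from n = 8).
Subsequence B: -11, -11, -11, -11, -11 (the constant sequence -11).
Position 16 falls in subsequence A as its term 11, giving 324.
The 17th slot belongs to subsequence A; its 12th term is 361.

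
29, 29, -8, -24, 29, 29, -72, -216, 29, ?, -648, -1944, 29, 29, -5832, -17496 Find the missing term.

29

The slot pattern repeats as AABB (period 4), so there are 2 interleaved tracks.
Track A: 29, 29, 29, 29, 29, ?, 29, 29. Always 29.
Track B: -8, -24, -72, -216, -648, -1944, -5832, -17496. Multiplying by 3 each time.
The gap is track A's term 6; the rule gives 29.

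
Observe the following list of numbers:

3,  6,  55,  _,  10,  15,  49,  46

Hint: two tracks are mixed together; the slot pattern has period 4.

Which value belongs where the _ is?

52

The slot pattern repeats as AABB (period 4), so there are 2 interleaved tracks.
Track A: 3, 6, 10, 15 (triangular numbers starting at T_2).
Track B: 55, ?, 49, 46 (linear: a_n = 58 − 3·n).
Track B's pattern makes the blank 52.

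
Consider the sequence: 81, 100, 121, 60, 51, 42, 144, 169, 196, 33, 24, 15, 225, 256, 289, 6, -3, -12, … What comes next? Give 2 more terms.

The slot pattern repeats as AAABBB (period 6), so there are 2 interleaved tracks.
Stream A: 81, 100, 121, 144, 169, 196, 225, 256, 289 (the squares 9², 10², 11², …).
Stream B: 60, 51, 42, 33, 24, 15, 6, -3, -12 (subtracting 9 each time).
The 19th slot belongs to stream A; its 10th term is 324.
Position 20 falls in stream A as its term 11, giving 361.

324, 361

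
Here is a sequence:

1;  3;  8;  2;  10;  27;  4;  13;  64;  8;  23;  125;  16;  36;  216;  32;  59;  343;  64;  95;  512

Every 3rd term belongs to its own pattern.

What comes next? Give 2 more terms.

Read the sequence 3 terms at a time; column i is its own pattern.
Subsequence A: 1, 2, 4, 8, 16, 32, 64. Successive powers of 2.
Subsequence B: 3, 10, 13, 23, 36, 59, 95. A Fibonacci-like recurrence a_n = a_{n-1} + a_{n-2}.
Subsequence C: 8, 27, 64, 125, 216, 343, 512. Perfect cubes starting at 2³.
Position 22 → subsequence A, term 8 = 128.
Term 23 comes from subsequence B (its 8th entry): 154.

128, 154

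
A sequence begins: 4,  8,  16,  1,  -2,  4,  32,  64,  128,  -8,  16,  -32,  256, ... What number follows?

Reading positions in blocks of 6 reveals the pattern AAABBB — 2 tracks woven together.
Track A: 4, 8, 16, 32, 64, 128, 256. Powers of 2.
Track B: 1, -2, 4, -8, 16, -32. Geometric with ratio -2.
The 14th slot belongs to track A; its 8th term is 512.

512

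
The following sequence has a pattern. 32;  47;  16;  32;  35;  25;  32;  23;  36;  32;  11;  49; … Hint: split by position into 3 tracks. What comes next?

32

Read the sequence 3 terms at a time; column i is its own pattern.
Subsequence A: 32, 32, 32, 32 — the constant sequence 32.
Subsequence B: 47, 35, 23, 11 — subtracting 12 each time.
Subsequence C: 16, 25, 36, 49 — perfect squares starting at 4².
Position 13 falls in subsequence A as its term 5, giving 32.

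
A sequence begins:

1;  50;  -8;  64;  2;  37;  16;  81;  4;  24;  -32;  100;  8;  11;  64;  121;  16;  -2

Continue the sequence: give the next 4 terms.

The terms cycle through 4 interleaved subsequences.
Subsequence A: 1, 2, 4, 8, 16. Powers of 2.
Subsequence B: 50, 37, 24, 11, -2. Linear: a_n = 63 − 13·n.
Subsequence C: -8, 16, -32, 64. Geometric with ratio -2.
Subsequence D: 64, 81, 100, 121. Consecutive squares n² from n = 8.
Position 19 falls in subsequence C as its term 5, giving -128.
Term 20 comes from subsequence D (its 5th entry): 144.
Position 21 → subsequence A, term 6 = 32.
Position 22 → subsequence B, term 6 = -15.

-128, 144, 32, -15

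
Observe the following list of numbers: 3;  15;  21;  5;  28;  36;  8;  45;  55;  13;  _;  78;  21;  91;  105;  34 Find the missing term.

66

Positions follow the repeating pattern ABB; grouping by letter gives 2 tracks.
Subsequence A is 3, 5, 8, 13, 21, 34, which is each term equals the sum of the previous two.
Subsequence B is 15, 21, 28, 36, 45, 55, ?, 78, 91, 105, which is triangular numbers starting at T_5.
So the missing entry in subsequence B is 66.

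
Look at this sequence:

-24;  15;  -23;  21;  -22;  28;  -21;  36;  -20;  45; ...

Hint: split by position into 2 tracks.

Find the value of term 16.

Taking every 2nd term gives 2 separate tracks.
Stream A = -24, -23, -22, -21, -20: arithmetic with common difference +1.
Stream B = 15, 21, 28, 36, 45: triangular numbers starting at T_5.
The 16th slot belongs to stream B; its 8th term is 78.

78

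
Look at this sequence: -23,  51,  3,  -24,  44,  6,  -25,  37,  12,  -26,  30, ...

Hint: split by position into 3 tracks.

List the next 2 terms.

Split by position mod 3 into 3 tracks.
Track A: -23, -24, -25, -26 — arithmetic with common difference −1.
Track B: 51, 44, 37, 30 — arithmetic, step −7.
Track C: 3, 6, 12 — geometric with ratio 2.
Position 12 → track C, term 4 = 24.
Term 13 comes from track A (its 5th entry): -27.

24, -27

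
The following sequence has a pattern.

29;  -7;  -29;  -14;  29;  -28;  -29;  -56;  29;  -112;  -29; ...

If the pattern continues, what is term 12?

Taking every 2nd term gives 2 separate tracks.
Track A: 29, -29, 29, -29, 29, -29 (oscillating between 29 and -29).
Track B: -7, -14, -28, -56, -112 (multiplying by 2 each time).
Position 12 falls in track B as its term 6, giving -224.

-224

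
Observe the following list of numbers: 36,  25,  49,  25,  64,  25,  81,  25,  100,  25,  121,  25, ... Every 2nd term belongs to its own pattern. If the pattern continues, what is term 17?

Split by position mod 2 into 2 tracks.
Track A = 36, 49, 64, 81, 100, 121: perfect squares starting at 6².
Track B = 25, 25, 25, 25, 25, 25: always 25.
Term 17 comes from track A (its 9th entry): 196.

196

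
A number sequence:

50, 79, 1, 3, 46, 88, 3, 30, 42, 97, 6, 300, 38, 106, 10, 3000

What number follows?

Split by position mod 4: positions 1, 5, 9, … form one track, and each other residue class forms its own.
Stream A = 50, 46, 42, 38: arithmetic, step −4.
Stream B = 79, 88, 97, 106: arithmetic with common difference +9.
Stream C = 1, 3, 6, 10: triangular numbers n(n+1)/2 for n = 1, 2, ….
Stream D = 3, 30, 300, 3000: a geometric progression (common ratio 10).
Position 17 falls in stream A as its term 5, giving 34.

34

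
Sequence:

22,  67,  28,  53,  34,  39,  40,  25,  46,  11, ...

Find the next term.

52

Taking every 2nd term gives 2 separate tracks.
Stream A: 22, 28, 34, 40, 46. Linear: a_n = 16 + 6·n.
Stream B: 67, 53, 39, 25, 11. Subtracting 14 each time.
Position 11 falls in stream A as its term 6, giving 52.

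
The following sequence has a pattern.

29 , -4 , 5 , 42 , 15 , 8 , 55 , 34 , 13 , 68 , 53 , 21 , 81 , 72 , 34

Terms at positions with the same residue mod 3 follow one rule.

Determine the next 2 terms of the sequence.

94, 91

Split by position mod 3 into 3 tracks.
Track A: 29, 42, 55, 68, 81 (arithmetic, step +13).
Track B: -4, 15, 34, 53, 72 (linear: a_n = -23 + 19·n).
Track C: 5, 8, 13, 21, 34 (each term equals the sum of the previous two).
The 16th slot belongs to track A; its 6th term is 94.
The 17th slot belongs to track B; its 6th term is 91.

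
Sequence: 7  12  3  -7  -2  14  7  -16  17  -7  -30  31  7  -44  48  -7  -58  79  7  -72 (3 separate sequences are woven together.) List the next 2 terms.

127, -7

The terms cycle through 3 interleaved subsequences.
Stream A = 7, -7, 7, -7, 7, -7, 7: alternating ±7.
Stream B = 12, -2, -16, -30, -44, -58, -72: subtracting 14 each time.
Stream C = 3, 14, 17, 31, 48, 79: each term equals the sum of the previous two.
Position 21 → stream C, term 7 = 127.
Position 22 → stream A, term 8 = -7.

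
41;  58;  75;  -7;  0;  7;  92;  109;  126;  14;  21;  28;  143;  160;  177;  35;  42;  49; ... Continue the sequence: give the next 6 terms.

Reading positions in blocks of 6 reveals the pattern AAABBB — 2 tracks woven together.
Stream A is 41, 58, 75, 92, 109, 126, 143, 160, 177, which is arithmetic with common difference +17.
Stream B is -7, 0, 7, 14, 21, 28, 35, 42, 49, which is linear: a_n = -14 + 7·n.
Position 19 falls in stream A as its term 10, giving 194.
The 20th slot belongs to stream A; its 11th term is 211.
Position 21 → stream A, term 12 = 228.
The 22nd slot belongs to stream B; its 10th term is 56.
Position 23 falls in stream B as its term 11, giving 63.
Term 24 comes from stream B (its 12th entry): 70.

194, 211, 228, 56, 63, 70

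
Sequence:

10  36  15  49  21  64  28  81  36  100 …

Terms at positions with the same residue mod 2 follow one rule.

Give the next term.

45

The terms cycle through 2 interleaved subsequences.
Track A is 10, 15, 21, 28, 36, which is the triangular numbers T_4, T_5, ….
Track B is 36, 49, 64, 81, 100, which is perfect squares starting at 6².
Term 11 comes from track A (its 6th entry): 45.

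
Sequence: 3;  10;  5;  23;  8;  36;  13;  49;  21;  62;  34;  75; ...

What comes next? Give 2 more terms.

Positions 1, 3, 5, … form one subsequence and positions 2, 4, 6, … form another.
Subsequence A: 3, 5, 8, 13, 21, 34 — Fibonacci-style (each term is the sum of the two before it).
Subsequence B: 10, 23, 36, 49, 62, 75 — arithmetic with common difference +13.
Term 13 comes from subsequence A (its 7th entry): 55.
Position 14 falls in subsequence B as its term 7, giving 88.

55, 88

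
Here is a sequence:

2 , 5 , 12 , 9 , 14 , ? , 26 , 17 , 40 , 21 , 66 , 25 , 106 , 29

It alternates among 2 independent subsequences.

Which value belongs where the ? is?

13

Positions 1, 3, 5, … form one subsequence and positions 2, 4, 6, … form another.
Track A is 2, 12, 14, 26, 40, 66, 106, which is each term equals the sum of the previous two.
Track B is 5, 9, ?, 17, 21, 25, 29, which is linear: a_n = 1 + 4·n.
Track B's pattern makes the blank 13.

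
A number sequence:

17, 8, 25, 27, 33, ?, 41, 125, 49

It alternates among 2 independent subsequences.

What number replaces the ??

64

The terms cycle through 2 interleaved subsequences.
Track A: 17, 25, 33, 41, 49. Arithmetic with common difference +8.
Track B: 8, 27, ?, 125. Consecutive cubes n³ from n = 2.
Filling track B at index 3 by its rule yields 64.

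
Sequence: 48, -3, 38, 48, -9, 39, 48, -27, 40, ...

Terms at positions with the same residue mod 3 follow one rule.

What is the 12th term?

Split by position mod 3 into 3 tracks.
Track A: 48, 48, 48. Always 48.
Track B: -3, -9, -27. Geometric with ratio 3.
Track C: 38, 39, 40. Linear: a_n = 37 + n.
Term 12 comes from track C (its 4th entry): 41.

41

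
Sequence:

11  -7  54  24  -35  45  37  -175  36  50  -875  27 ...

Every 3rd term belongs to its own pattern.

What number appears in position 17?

-21875

Split by position mod 3: positions 1, 4, 7, … form one track, and each other residue class forms its own.
Stream A: 11, 24, 37, 50 (arithmetic, step +13).
Stream B: -7, -35, -175, -875 (geometric, ×5 each step).
Stream C: 54, 45, 36, 27 (arithmetic with common difference −9).
Position 17 falls in stream B as its term 6, giving -21875.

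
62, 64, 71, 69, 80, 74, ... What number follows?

The terms cycle through 2 interleaved subsequences.
Subsequence A: 62, 71, 80 (arithmetic, step +9).
Subsequence B: 64, 69, 74 (adding 5 each time).
Position 7 → subsequence A, term 4 = 89.

89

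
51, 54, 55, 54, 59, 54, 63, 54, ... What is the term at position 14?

54

Taking every 2nd term gives 2 separate tracks.
Track A = 51, 55, 59, 63: arithmetic, step +4.
Track B = 54, 54, 54, 54: constant 54.
Position 14 → track B, term 7 = 54.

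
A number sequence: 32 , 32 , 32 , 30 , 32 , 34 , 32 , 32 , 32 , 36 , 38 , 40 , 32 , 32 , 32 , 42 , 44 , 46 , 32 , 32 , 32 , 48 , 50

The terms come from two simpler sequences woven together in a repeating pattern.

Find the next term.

The slot pattern repeats as AAABBB (period 6), so there are 2 interleaved tracks.
Subsequence A: 32, 32, 32, 32, 32, 32, 32, 32, 32, 32, 32, 32 (always 32).
Subsequence B: 30, 32, 34, 36, 38, 40, 42, 44, 46, 48, 50 (linear: a_n = 28 + 2·n).
Term 24 comes from subsequence B (its 12th entry): 52.

52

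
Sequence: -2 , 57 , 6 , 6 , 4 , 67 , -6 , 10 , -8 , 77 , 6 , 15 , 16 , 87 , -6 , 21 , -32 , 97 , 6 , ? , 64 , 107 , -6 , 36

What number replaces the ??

28

The terms cycle through 4 interleaved subsequences.
Subsequence A: -2, 4, -8, 16, -32, 64. Geometric, ×-2 each step.
Subsequence B: 57, 67, 77, 87, 97, 107. Adding 10 each time.
Subsequence C: 6, -6, 6, -6, 6, -6. The oscillation 6·(−1)^(n+1).
Subsequence D: 6, 10, 15, 21, ?, 36. Triangular numbers starting at T_3.
Subsequence D's pattern makes the blank 28.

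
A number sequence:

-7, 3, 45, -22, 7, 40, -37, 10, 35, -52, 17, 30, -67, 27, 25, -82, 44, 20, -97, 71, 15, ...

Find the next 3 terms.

The terms cycle through 3 interleaved subsequences.
Stream A: -7, -22, -37, -52, -67, -82, -97 — linear: a_n = 8 − 15·n.
Stream B: 3, 7, 10, 17, 27, 44, 71 — each term equals the sum of the previous two.
Stream C: 45, 40, 35, 30, 25, 20, 15 — linear: a_n = 50 − 5·n.
Term 22 comes from stream A (its 8th entry): -112.
Term 23 comes from stream B (its 8th entry): 115.
Position 24 falls in stream C as its term 8, giving 10.

-112, 115, 10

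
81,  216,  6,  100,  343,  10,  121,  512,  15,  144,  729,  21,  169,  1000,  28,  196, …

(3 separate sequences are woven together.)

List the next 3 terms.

1331, 36, 225

The terms cycle through 3 interleaved subsequences.
Track A = 81, 100, 121, 144, 169, 196: perfect squares starting at 9².
Track B = 216, 343, 512, 729, 1000: perfect cubes starting at 6³.
Track C = 6, 10, 15, 21, 28: the triangular numbers T_3, T_4, ….
Term 17 comes from track B (its 6th entry): 1331.
Position 18 → track C, term 6 = 36.
Position 19 falls in track A as its term 7, giving 225.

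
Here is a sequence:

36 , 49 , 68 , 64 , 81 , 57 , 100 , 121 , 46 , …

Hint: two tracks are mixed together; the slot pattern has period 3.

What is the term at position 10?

Reading positions in blocks of 3 reveals the pattern AAB — 2 tracks woven together.
Subsequence A: 36, 49, 64, 81, 100, 121. Perfect squares starting at 6².
Subsequence B: 68, 57, 46. Linear: a_n = 79 − 11·n.
Position 10 → subsequence A, term 7 = 144.

144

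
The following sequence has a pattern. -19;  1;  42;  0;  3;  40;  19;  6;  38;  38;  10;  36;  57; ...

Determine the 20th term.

The terms cycle through 3 interleaved subsequences.
Track A: -19, 0, 19, 38, 57. Adding 19 each time.
Track B: 1, 3, 6, 10. The triangular numbers T_1, T_2, ….
Track C: 42, 40, 38, 36. Linear: a_n = 44 − 2·n.
Position 20 falls in track B as its term 7, giving 28.

28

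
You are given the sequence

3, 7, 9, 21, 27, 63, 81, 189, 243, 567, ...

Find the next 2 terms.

729, 1701

Odd-indexed and even-indexed terms follow separate rules.
Track A: 3, 9, 27, 81, 243 — successive powers of 3.
Track B: 7, 21, 63, 189, 567 — a geometric progression (common ratio 3).
Position 11 falls in track A as its term 6, giving 729.
Term 12 comes from track B (its 6th entry): 1701.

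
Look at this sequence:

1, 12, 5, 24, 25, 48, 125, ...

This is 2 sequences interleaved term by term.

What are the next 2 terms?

The terms cycle through 2 interleaved subsequences.
Track A is 1, 5, 25, 125, which is successive powers of 5.
Track B is 12, 24, 48, which is geometric with ratio 2.
Position 8 → track B, term 4 = 96.
Position 9 → track A, term 5 = 625.

96, 625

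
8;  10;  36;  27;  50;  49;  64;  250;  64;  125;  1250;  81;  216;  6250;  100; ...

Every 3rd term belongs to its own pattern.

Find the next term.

343

The terms cycle through 3 interleaved subsequences.
Track A is 8, 27, 64, 125, 216, which is perfect cubes starting at 2³.
Track B is 10, 50, 250, 1250, 6250, which is geometric with ratio 5.
Track C is 36, 49, 64, 81, 100, which is perfect squares starting at 6².
Term 16 comes from track A (its 6th entry): 343.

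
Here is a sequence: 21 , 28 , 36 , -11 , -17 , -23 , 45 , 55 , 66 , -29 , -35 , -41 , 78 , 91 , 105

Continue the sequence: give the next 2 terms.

Reading positions in blocks of 6 reveals the pattern AAABBB — 2 tracks woven together.
Track A: 21, 28, 36, 45, 55, 66, 78, 91, 105 (triangular numbers n(n+1)/2 for n = 6, 7, …).
Track B: -11, -17, -23, -29, -35, -41 (subtracting 6 each time).
Term 16 comes from track B (its 7th entry): -47.
Term 17 comes from track B (its 8th entry): -53.

-47, -53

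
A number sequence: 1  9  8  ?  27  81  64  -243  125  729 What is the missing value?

-27

Taking every 2nd term gives 2 separate tracks.
Track A: 1, 8, 27, 64, 125 — consecutive cubes n³ from n = 1.
Track B: 9, ?, 81, -243, 729 — geometric with ratio -3.
The gap is track B's term 2; the rule gives -27.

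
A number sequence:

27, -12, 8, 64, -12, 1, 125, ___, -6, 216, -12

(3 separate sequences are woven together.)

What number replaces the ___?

-12

Split by position mod 3 into 3 tracks.
Subsequence A = 27, 64, 125, 216: perfect cubes starting at 3³.
Subsequence B = -12, -12, ?, -12: the constant sequence -12.
Subsequence C = 8, 1, -6: arithmetic, step −7.
So the missing entry in subsequence B is -12.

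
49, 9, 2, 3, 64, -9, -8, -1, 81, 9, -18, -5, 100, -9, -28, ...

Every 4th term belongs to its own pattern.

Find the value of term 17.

The terms cycle through 4 interleaved subsequences.
Stream A: 49, 64, 81, 100. Perfect squares starting at 7².
Stream B: 9, -9, 9, -9. The oscillation 9·(−1)^(n+1).
Stream C: 2, -8, -18, -28. Subtracting 10 each time.
Stream D: 3, -1, -5. Subtracting 4 each time.
Position 17 → stream A, term 5 = 121.

121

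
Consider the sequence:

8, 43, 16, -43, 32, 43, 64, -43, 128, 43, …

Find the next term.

Odd-indexed and even-indexed terms follow separate rules.
Stream A is 8, 16, 32, 64, 128, which is a geometric progression (common ratio 2).
Stream B is 43, -43, 43, -43, 43, which is oscillating between 43 and -43.
Position 11 falls in stream A as its term 6, giving 256.

256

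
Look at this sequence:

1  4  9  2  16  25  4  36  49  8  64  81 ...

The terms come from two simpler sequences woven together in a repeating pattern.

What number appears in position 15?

121

Positions follow the repeating pattern ABB; grouping by letter gives 2 tracks.
Stream A = 1, 2, 4, 8: powers 2^0, 2^1, 2^2, ….
Stream B = 4, 9, 16, 25, 36, 49, 64, 81: consecutive squares n² from n = 2.
Position 15 → stream B, term 10 = 121.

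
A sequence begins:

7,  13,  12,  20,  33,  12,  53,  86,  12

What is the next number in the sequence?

Positions follow the repeating pattern AAB; grouping by letter gives 2 tracks.
Track A is 7, 13, 20, 33, 53, 86, which is each term equals the sum of the previous two.
Track B is 12, 12, 12, which is the constant sequence 12.
Term 10 comes from track A (its 7th entry): 139.

139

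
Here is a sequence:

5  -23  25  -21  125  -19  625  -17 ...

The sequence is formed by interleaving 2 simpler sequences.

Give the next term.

Positions 1, 3, 5, … form one subsequence and positions 2, 4, 6, … form another.
Track A: 5, 25, 125, 625. Powers 5^1, 5^2, 5^3, ….
Track B: -23, -21, -19, -17. Linear: a_n = -25 + 2·n.
Position 9 falls in track A as its term 5, giving 3125.

3125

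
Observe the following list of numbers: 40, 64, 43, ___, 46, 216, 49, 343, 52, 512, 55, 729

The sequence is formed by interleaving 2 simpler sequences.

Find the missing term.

Odd-indexed and even-indexed terms follow separate rules.
Track A is 40, 43, 46, 49, 52, 55, which is arithmetic with common difference +3.
Track B is 64, ?, 216, 343, 512, 729, which is the cubes 4³, 5³, 6³, ….
Track B's pattern makes the blank 125.

125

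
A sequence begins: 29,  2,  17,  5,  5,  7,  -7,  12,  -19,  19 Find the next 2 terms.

-31, 31

Positions 1, 3, 5, … form one subsequence and positions 2, 4, 6, … form another.
Stream A: 29, 17, 5, -7, -19 — subtracting 12 each time.
Stream B: 2, 5, 7, 12, 19 — a Fibonacci-like recurrence a_n = a_{n-1} + a_{n-2}.
The 11th slot belongs to stream A; its 6th term is -31.
Term 12 comes from stream B (its 6th entry): 31.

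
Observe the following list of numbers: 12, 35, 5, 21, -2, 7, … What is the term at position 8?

Split by position mod 2 into 2 tracks.
Subsequence A = 12, 5, -2: subtracting 7 each time.
Subsequence B = 35, 21, 7: linear: a_n = 49 − 14·n.
Term 8 comes from subsequence B (its 4th entry): -7.

-7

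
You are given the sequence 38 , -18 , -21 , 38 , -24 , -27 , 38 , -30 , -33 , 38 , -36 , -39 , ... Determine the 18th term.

The slot pattern repeats as ABB (period 3), so there are 2 interleaved tracks.
Stream A: 38, 38, 38, 38 — always 38.
Stream B: -18, -21, -24, -27, -30, -33, -36, -39 — arithmetic, step −3.
Term 18 comes from stream B (its 12th entry): -51.

-51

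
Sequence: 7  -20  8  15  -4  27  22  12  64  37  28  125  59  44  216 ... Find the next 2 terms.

96, 60

Read the sequence 3 terms at a time; column i is its own pattern.
Subsequence A: 7, 15, 22, 37, 59 (each term equals the sum of the previous two).
Subsequence B: -20, -4, 12, 28, 44 (adding 16 each time).
Subsequence C: 8, 27, 64, 125, 216 (the cubes 2³, 3³, 4³, …).
The 16th slot belongs to subsequence A; its 6th term is 96.
The 17th slot belongs to subsequence B; its 6th term is 60.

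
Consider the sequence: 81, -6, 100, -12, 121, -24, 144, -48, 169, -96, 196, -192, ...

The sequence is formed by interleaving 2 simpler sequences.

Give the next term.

225

The terms cycle through 2 interleaved subsequences.
Subsequence A = 81, 100, 121, 144, 169, 196: consecutive squares n² from n = 9.
Subsequence B = -6, -12, -24, -48, -96, -192: geometric with ratio 2.
Term 13 comes from subsequence A (its 7th entry): 225.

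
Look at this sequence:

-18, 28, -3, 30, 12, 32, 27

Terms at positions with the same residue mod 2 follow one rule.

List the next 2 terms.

Positions 1, 3, 5, … form one subsequence and positions 2, 4, 6, … form another.
Subsequence A = -18, -3, 12, 27: linear: a_n = -33 + 15·n.
Subsequence B = 28, 30, 32: arithmetic, step +2.
Term 8 comes from subsequence B (its 4th entry): 34.
Position 9 → subsequence A, term 5 = 42.

34, 42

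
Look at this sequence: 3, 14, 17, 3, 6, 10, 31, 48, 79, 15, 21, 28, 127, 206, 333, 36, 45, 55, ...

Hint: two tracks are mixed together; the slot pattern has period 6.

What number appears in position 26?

3694

Positions follow the repeating pattern AAABBB; grouping by letter gives 2 tracks.
Stream A = 3, 14, 17, 31, 48, 79, 127, 206, 333: Fibonacci-style (each term is the sum of the two before it).
Stream B = 3, 6, 10, 15, 21, 28, 36, 45, 55: triangular numbers n(n+1)/2 for n = 2, 3, ….
Position 26 falls in stream A as its term 14, giving 3694.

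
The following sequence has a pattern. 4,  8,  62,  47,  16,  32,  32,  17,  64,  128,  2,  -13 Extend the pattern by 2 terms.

Positions follow the repeating pattern AABB; grouping by letter gives 2 tracks.
Subsequence A = 4, 8, 16, 32, 64, 128: powers of 2.
Subsequence B = 62, 47, 32, 17, 2, -13: linear: a_n = 77 − 15·n.
Term 13 comes from subsequence A (its 7th entry): 256.
Position 14 → subsequence A, term 8 = 512.

256, 512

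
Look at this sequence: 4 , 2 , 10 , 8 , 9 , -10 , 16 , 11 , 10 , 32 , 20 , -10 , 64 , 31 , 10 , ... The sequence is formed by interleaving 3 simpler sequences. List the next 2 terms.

128, 51

Taking every 3rd term gives 3 separate tracks.
Track A: 4, 8, 16, 32, 64 — multiplying by 2 each time.
Track B: 2, 9, 11, 20, 31 — each term equals the sum of the previous two.
Track C: 10, -10, 10, -10, 10 — the oscillation 10·(−1)^(n+1).
Position 16 falls in track A as its term 6, giving 128.
Position 17 falls in track B as its term 6, giving 51.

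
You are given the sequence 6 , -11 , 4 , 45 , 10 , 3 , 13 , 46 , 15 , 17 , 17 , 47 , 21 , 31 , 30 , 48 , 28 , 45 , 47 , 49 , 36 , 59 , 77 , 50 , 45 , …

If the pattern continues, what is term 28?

51

Taking every 4th term gives 4 separate tracks.
Subsequence A: 6, 10, 15, 21, 28, 36, 45 — triangular numbers starting at T_3.
Subsequence B: -11, 3, 17, 31, 45, 59 — linear: a_n = -25 + 14·n.
Subsequence C: 4, 13, 17, 30, 47, 77 — a Fibonacci-like recurrence a_n = a_{n-1} + a_{n-2}.
Subsequence D: 45, 46, 47, 48, 49, 50 — adding 1 each time.
Position 28 falls in subsequence D as its term 7, giving 51.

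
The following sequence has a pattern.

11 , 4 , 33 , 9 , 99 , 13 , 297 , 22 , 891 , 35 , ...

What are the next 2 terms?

Taking every 2nd term gives 2 separate tracks.
Subsequence A is 11, 33, 99, 297, 891, which is geometric, ×3 each step.
Subsequence B is 4, 9, 13, 22, 35, which is a Fibonacci-like recurrence a_n = a_{n-1} + a_{n-2}.
Position 11 → subsequence A, term 6 = 2673.
The 12th slot belongs to subsequence B; its 6th term is 57.

2673, 57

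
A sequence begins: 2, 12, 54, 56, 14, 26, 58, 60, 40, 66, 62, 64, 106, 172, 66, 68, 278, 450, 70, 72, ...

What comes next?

728

Reading positions in blocks of 4 reveals the pattern AABB — 2 tracks woven together.
Stream A = 2, 12, 14, 26, 40, 66, 106, 172, 278, 450: each term equals the sum of the previous two.
Stream B = 54, 56, 58, 60, 62, 64, 66, 68, 70, 72: adding 2 each time.
The 21st slot belongs to stream A; its 11th term is 728.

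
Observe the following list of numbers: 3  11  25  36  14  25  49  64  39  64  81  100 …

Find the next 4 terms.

103, 167, 121, 144

Reading positions in blocks of 4 reveals the pattern AABB — 2 tracks woven together.
Subsequence A: 3, 11, 14, 25, 39, 64 (Fibonacci-style (each term is the sum of the two before it)).
Subsequence B: 25, 36, 49, 64, 81, 100 (consecutive squares n² from n = 5).
Position 13 → subsequence A, term 7 = 103.
Term 14 comes from subsequence A (its 8th entry): 167.
Term 15 comes from subsequence B (its 7th entry): 121.
Position 16 → subsequence B, term 8 = 144.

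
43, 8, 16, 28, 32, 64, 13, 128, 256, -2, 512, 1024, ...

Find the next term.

-17

The slot pattern repeats as ABB (period 3), so there are 2 interleaved tracks.
Track A = 43, 28, 13, -2: subtracting 15 each time.
Track B = 8, 16, 32, 64, 128, 256, 512, 1024: multiplying by 2 each time.
Position 13 → track A, term 5 = -17.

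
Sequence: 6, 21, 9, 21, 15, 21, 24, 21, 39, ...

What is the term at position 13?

Taking every 2nd term gives 2 separate tracks.
Track A = 6, 9, 15, 24, 39: Fibonacci-style (each term is the sum of the two before it).
Track B = 21, 21, 21, 21: always 21.
Term 13 comes from track A (its 7th entry): 102.

102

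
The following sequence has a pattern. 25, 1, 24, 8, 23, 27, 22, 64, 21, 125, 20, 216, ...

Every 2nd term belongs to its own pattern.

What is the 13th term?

Split by position mod 2 into 2 tracks.
Track A: 25, 24, 23, 22, 21, 20 (arithmetic with common difference −1).
Track B: 1, 8, 27, 64, 125, 216 (the cubes 1³, 2³, 3³, …).
Position 13 → track A, term 7 = 19.

19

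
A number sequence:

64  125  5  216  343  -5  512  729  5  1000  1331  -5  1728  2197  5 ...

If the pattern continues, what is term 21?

5

Reading positions in blocks of 3 reveals the pattern AAB — 2 tracks woven together.
Track A = 64, 125, 216, 343, 512, 729, 1000, 1331, 1728, 2197: consecutive cubes n³ from n = 4.
Track B = 5, -5, 5, -5, 5: oscillating between 5 and -5.
Position 21 → track B, term 7 = 5.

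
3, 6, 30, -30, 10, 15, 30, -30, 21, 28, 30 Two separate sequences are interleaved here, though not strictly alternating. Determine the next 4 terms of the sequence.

-30, 36, 45, 30

Positions follow the repeating pattern AABB; grouping by letter gives 2 tracks.
Stream A: 3, 6, 10, 15, 21, 28 — the triangular numbers T_2, T_3, ….
Stream B: 30, -30, 30, -30, 30 — oscillating between 30 and -30.
Position 12 → stream B, term 6 = -30.
Position 13 falls in stream A as its term 7, giving 36.
Position 14 falls in stream A as its term 8, giving 45.
The 15th slot belongs to stream B; its 7th term is 30.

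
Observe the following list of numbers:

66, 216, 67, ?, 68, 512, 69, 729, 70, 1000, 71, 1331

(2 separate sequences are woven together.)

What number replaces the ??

Taking every 2nd term gives 2 separate tracks.
Subsequence A: 66, 67, 68, 69, 70, 71 — adding 1 each time.
Subsequence B: 216, ?, 512, 729, 1000, 1331 — consecutive cubes n³ from n = 6.
Filling subsequence B at index 2 by its rule yields 343.

343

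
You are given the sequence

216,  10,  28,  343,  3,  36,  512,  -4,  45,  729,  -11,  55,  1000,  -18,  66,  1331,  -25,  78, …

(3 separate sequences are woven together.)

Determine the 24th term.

105

The terms cycle through 3 interleaved subsequences.
Subsequence A: 216, 343, 512, 729, 1000, 1331. The cubes 6³, 7³, 8³, ….
Subsequence B: 10, 3, -4, -11, -18, -25. Subtracting 7 each time.
Subsequence C: 28, 36, 45, 55, 66, 78. Triangular numbers n(n+1)/2 for n = 7, 8, ….
Term 24 comes from subsequence C (its 8th entry): 105.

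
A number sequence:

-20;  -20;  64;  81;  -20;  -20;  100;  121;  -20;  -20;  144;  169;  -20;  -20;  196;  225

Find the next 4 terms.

Positions follow the repeating pattern AABB; grouping by letter gives 2 tracks.
Subsequence A: -20, -20, -20, -20, -20, -20, -20, -20 — constant -20.
Subsequence B: 64, 81, 100, 121, 144, 169, 196, 225 — perfect squares starting at 8².
Term 17 comes from subsequence A (its 9th entry): -20.
Term 18 comes from subsequence A (its 10th entry): -20.
Position 19 → subsequence B, term 9 = 256.
Term 20 comes from subsequence B (its 10th entry): 289.

-20, -20, 256, 289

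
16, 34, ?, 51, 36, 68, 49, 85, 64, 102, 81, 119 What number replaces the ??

Split by position mod 2 into 2 tracks.
Track A: 16, ?, 36, 49, 64, 81 (perfect squares starting at 4²).
Track B: 34, 51, 68, 85, 102, 119 (linear: a_n = 17 + 17·n).
So the missing entry in track A is 25.

25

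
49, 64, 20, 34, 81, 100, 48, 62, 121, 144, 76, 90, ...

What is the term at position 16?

118

The slot pattern repeats as AABB (period 4), so there are 2 interleaved tracks.
Track A: 49, 64, 81, 100, 121, 144 — perfect squares starting at 7².
Track B: 20, 34, 48, 62, 76, 90 — arithmetic, step +14.
The 16th slot belongs to track B; its 8th term is 118.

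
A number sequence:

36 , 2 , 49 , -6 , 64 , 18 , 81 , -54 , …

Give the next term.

100

Taking every 2nd term gives 2 separate tracks.
Track A is 36, 49, 64, 81, which is perfect squares starting at 6².
Track B is 2, -6, 18, -54, which is multiplying by -3 each time.
Position 9 → track A, term 5 = 100.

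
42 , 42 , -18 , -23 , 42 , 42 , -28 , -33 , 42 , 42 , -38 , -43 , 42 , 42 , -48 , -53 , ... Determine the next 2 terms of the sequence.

42, 42

Positions follow the repeating pattern AABB; grouping by letter gives 2 tracks.
Track A: 42, 42, 42, 42, 42, 42, 42, 42. Constant 42.
Track B: -18, -23, -28, -33, -38, -43, -48, -53. Linear: a_n = -13 − 5·n.
Position 17 falls in track A as its term 9, giving 42.
Position 18 falls in track A as its term 10, giving 42.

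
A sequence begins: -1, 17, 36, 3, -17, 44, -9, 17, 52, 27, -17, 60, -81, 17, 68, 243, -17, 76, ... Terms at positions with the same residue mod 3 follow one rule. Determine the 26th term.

Split by position mod 3: positions 1, 4, 7, … form one track, and each other residue class forms its own.
Track A: -1, 3, -9, 27, -81, 243 — geometric with ratio -3.
Track B: 17, -17, 17, -17, 17, -17 — alternating ±17.
Track C: 36, 44, 52, 60, 68, 76 — linear: a_n = 28 + 8·n.
The 26th slot belongs to track B; its 9th term is 17.

17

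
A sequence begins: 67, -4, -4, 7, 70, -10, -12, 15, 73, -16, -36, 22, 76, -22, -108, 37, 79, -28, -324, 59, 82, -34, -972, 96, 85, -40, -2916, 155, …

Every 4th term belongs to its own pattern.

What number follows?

Split by position mod 4 into 4 tracks.
Stream A = 67, 70, 73, 76, 79, 82, 85: adding 3 each time.
Stream B = -4, -10, -16, -22, -28, -34, -40: arithmetic, step −6.
Stream C = -4, -12, -36, -108, -324, -972, -2916: geometric, ×3 each step.
Stream D = 7, 15, 22, 37, 59, 96, 155: each term equals the sum of the previous two.
Position 29 falls in stream A as its term 8, giving 88.

88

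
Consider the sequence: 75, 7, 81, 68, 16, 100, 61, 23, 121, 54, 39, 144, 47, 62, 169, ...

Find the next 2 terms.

Read the sequence 3 terms at a time; column i is its own pattern.
Subsequence A: 75, 68, 61, 54, 47 (linear: a_n = 82 − 7·n).
Subsequence B: 7, 16, 23, 39, 62 (each term equals the sum of the previous two).
Subsequence C: 81, 100, 121, 144, 169 (perfect squares starting at 9²).
The 16th slot belongs to subsequence A; its 6th term is 40.
Position 17 falls in subsequence B as its term 6, giving 101.

40, 101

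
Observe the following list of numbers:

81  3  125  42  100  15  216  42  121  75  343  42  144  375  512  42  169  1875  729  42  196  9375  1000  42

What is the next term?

225

Split by position mod 4: positions 1, 5, 9, … form one track, and each other residue class forms its own.
Subsequence A: 81, 100, 121, 144, 169, 196 (the squares 9², 10², 11², …).
Subsequence B: 3, 15, 75, 375, 1875, 9375 (geometric, ×5 each step).
Subsequence C: 125, 216, 343, 512, 729, 1000 (perfect cubes starting at 5³).
Subsequence D: 42, 42, 42, 42, 42, 42 (the constant sequence 42).
The 25th slot belongs to subsequence A; its 7th term is 225.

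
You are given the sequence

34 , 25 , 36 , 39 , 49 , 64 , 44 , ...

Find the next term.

81

Positions follow the repeating pattern ABB; grouping by letter gives 2 tracks.
Track A: 34, 39, 44 (arithmetic with common difference +5).
Track B: 25, 36, 49, 64 (consecutive squares n² from n = 5).
Position 8 falls in track B as its term 5, giving 81.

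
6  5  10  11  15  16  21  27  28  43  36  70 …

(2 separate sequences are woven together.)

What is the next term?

45

Odd-indexed and even-indexed terms follow separate rules.
Track A is 6, 10, 15, 21, 28, 36, which is triangular numbers starting at T_3.
Track B is 5, 11, 16, 27, 43, 70, which is a Fibonacci-like recurrence a_n = a_{n-1} + a_{n-2}.
Position 13 → track A, term 7 = 45.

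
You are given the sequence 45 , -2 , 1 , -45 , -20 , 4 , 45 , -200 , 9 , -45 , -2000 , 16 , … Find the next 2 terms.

Taking every 3rd term gives 3 separate tracks.
Stream A: 45, -45, 45, -45 — alternating ±45.
Stream B: -2, -20, -200, -2000 — a geometric progression (common ratio 10).
Stream C: 1, 4, 9, 16 — consecutive squares n² from n = 1.
Position 13 → stream A, term 5 = 45.
Term 14 comes from stream B (its 5th entry): -20000.

45, -20000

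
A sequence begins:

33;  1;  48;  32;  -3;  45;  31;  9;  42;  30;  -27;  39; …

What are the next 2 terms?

29, 81

Read the sequence 3 terms at a time; column i is its own pattern.
Stream A: 33, 32, 31, 30 — arithmetic, step −1.
Stream B: 1, -3, 9, -27 — geometric with ratio -3.
Stream C: 48, 45, 42, 39 — arithmetic with common difference −3.
Position 13 falls in stream A as its term 5, giving 29.
The 14th slot belongs to stream B; its 5th term is 81.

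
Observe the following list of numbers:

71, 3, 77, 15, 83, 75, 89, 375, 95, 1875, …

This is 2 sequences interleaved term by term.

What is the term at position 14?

46875

Odd-indexed and even-indexed terms follow separate rules.
Stream A: 71, 77, 83, 89, 95 — adding 6 each time.
Stream B: 3, 15, 75, 375, 1875 — multiplying by 5 each time.
The 14th slot belongs to stream B; its 7th term is 46875.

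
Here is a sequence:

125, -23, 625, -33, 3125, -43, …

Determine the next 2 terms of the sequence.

Odd-indexed and even-indexed terms follow separate rules.
Track A: 125, 625, 3125. Powers 5^3, 5^4, 5^5, ….
Track B: -23, -33, -43. Subtracting 10 each time.
Term 7 comes from track A (its 4th entry): 15625.
Position 8 → track B, term 4 = -53.

15625, -53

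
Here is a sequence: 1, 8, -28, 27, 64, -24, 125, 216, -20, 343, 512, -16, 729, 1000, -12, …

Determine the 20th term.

2744

Reading positions in blocks of 3 reveals the pattern AAB — 2 tracks woven together.
Stream A: 1, 8, 27, 64, 125, 216, 343, 512, 729, 1000. Consecutive cubes n³ from n = 1.
Stream B: -28, -24, -20, -16, -12. Arithmetic, step +4.
Term 20 comes from stream A (its 14th entry): 2744.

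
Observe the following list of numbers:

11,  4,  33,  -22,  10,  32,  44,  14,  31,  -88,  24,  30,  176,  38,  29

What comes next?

-352

Split by position mod 3 into 3 tracks.
Stream A is 11, -22, 44, -88, 176, which is geometric with ratio -2.
Stream B is 4, 10, 14, 24, 38, which is Fibonacci-style (each term is the sum of the two before it).
Stream C is 33, 32, 31, 30, 29, which is arithmetic with common difference −1.
Position 16 → stream A, term 6 = -352.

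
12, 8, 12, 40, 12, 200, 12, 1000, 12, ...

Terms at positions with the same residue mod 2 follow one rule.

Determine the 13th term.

Positions 1, 3, 5, … form one subsequence and positions 2, 4, 6, … form another.
Subsequence A: 12, 12, 12, 12, 12 (constant 12).
Subsequence B: 8, 40, 200, 1000 (geometric with ratio 5).
Position 13 falls in subsequence A as its term 7, giving 12.

12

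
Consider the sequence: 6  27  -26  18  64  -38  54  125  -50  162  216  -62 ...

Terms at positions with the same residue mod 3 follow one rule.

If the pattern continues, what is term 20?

729

The terms cycle through 3 interleaved subsequences.
Stream A is 6, 18, 54, 162, which is multiplying by 3 each time.
Stream B is 27, 64, 125, 216, which is the cubes 3³, 4³, 5³, ….
Stream C is -26, -38, -50, -62, which is subtracting 12 each time.
The 20th slot belongs to stream B; its 7th term is 729.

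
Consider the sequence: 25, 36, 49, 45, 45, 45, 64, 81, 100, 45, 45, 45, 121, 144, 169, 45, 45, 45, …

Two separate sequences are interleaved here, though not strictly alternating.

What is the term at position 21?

256

The slot pattern repeats as AAABBB (period 6), so there are 2 interleaved tracks.
Track A: 25, 36, 49, 64, 81, 100, 121, 144, 169 — consecutive squares n² from n = 5.
Track B: 45, 45, 45, 45, 45, 45, 45, 45, 45 — the constant sequence 45.
Term 21 comes from track A (its 12th entry): 256.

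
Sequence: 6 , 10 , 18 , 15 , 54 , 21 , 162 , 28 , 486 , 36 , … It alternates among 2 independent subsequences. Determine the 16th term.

66

Positions 1, 3, 5, … form one subsequence and positions 2, 4, 6, … form another.
Track A: 6, 18, 54, 162, 486 — geometric with ratio 3.
Track B: 10, 15, 21, 28, 36 — the triangular numbers T_4, T_5, ….
The 16th slot belongs to track B; its 8th term is 66.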